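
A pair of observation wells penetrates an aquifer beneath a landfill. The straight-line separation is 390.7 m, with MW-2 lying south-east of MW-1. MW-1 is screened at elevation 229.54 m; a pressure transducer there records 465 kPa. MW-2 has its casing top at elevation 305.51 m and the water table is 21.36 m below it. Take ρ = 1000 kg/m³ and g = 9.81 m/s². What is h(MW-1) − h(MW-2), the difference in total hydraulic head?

Δh ≈ -7.21 m

Pressure head at MW-1: ψ = P/(ρg) = 465×1000 / (1000 × 9.81) = 47.40 m.
Total head at MW-1: h = z + ψ = 229.54 + 47.40 = 276.94 m.
Total head at MW-2: h = 305.51 − 21.36 = 284.15 m.
Head difference: h(MW-1) − h(MW-2) = 276.94 − 284.15 = -7.21 m.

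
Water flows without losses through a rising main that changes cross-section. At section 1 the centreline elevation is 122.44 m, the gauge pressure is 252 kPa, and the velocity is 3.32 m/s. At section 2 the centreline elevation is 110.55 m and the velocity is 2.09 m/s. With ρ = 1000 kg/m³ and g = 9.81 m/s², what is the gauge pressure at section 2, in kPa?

P₂ ≈ 372 kPa

Pressure head at 1: ψ₁ = P₁/(ρg) = 252×1000 / (1000 × 9.81) = 25.69 m.
Velocity heads: v₁²/2g = 3.32²/19.62 = 0.562 m; v₂²/2g = 2.09²/19.62 = 0.223 m.
Total head H = z₁ + ψ₁ + v₁²/2g = 122.44 + 25.69 + 0.562 = 148.69 m.
ψ₂ = H − z₂ − v₂²/2g = 148.69 − 110.55 − 0.223 = 37.92 m.
P₂ = ρgψ₂ = 1000 × 9.81 × 37.92 ≈ 372 kPa.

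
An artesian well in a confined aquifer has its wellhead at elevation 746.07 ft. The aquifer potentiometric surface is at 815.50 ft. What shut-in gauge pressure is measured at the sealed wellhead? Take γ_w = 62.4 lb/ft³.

P ≈ 30.1 psi

Head above the cap: Δh = 815.50 − 746.07 = 69.43 ft.
P = γΔh/144 = 62.4 × 69.43 / 144 = 30.1 psi.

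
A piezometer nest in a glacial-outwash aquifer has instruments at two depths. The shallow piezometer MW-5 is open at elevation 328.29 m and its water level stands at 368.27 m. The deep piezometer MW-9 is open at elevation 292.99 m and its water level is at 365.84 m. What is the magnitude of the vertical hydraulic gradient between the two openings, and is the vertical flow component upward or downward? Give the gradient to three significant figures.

Total head at MW-5: h = 368.27 m (water level in the standpipe).
Total head at MW-9: h = 365.84 m.
Δh = h(MW-5) − h(MW-9) = 368.27 − 365.84 = 2.43 m.
Vertical separation Δz = 328.29 − 292.99 = 35.30 m.
|i_v| = |Δh| / Δz = 2.43 / 35.30 = 0.0688.
Head is higher in the shallow piezometer, so vertical flow is downward (recharge condition).

|i_v| ≈ 0.0688; vertical flow is downward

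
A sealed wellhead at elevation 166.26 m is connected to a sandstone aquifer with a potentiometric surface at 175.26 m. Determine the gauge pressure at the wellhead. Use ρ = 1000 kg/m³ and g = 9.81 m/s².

Head above the cap: Δh = 175.26 − 166.26 = 9.00 m.
P = ρgΔh = 1000 × 9.81 × 9.00 = 88290 Pa ≈ 88.3 kPa.

P ≈ 88.3 kPa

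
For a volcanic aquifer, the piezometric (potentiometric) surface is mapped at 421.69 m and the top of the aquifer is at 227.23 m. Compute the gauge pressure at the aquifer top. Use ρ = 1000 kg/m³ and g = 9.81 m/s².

Pressure head at the aquifer top: ψ = h − z = 421.69 − 227.23 = 194.46 m.
P = ρgψ = 1000 × 9.81 × 194.46 = 1907653 Pa ≈ 1910 kPa.

P ≈ 1910 kPa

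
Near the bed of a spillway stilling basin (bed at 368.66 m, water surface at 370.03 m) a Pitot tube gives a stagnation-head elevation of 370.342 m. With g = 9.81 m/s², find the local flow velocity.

Near the bed, under hydrostatic conditions, the piezometric head (z + ψ) equals the free-surface elevation, 370.03 m.
Velocity head = total − piezometric = 370.342 − 370.03 = 0.312 m.
v = √(2g·h_v) = √(2 × 9.81 × 0.312) = 2.47 m/s.

v ≈ 2.47 m/s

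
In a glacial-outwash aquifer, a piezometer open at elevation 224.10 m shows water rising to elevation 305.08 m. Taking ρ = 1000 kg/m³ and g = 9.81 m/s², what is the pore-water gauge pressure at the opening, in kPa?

Pressure head ψ = h − z = 305.08 − 224.10 = 80.98 m.
P = ρgψ = 1000 × 9.81 × 80.98 = 794414 Pa ≈ 794 kPa.

P ≈ 794 kPa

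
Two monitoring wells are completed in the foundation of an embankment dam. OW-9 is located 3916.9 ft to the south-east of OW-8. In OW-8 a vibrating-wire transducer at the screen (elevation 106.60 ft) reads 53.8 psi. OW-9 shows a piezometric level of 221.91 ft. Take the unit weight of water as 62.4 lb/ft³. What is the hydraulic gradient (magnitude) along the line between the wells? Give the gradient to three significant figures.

i ≈ 0.00226

Pressure head at OW-8: ψ = 144·P/γ = 144 × 53.8 / 62.4 = 124.15 ft.
Total head at OW-8: h = z + ψ = 106.60 + 124.15 = 230.75 ft.
Total head at OW-9: h = 221.91 ft (water level in the piezometer is the total head).
Head difference: h(OW-8) − h(OW-9) = 230.75 − 221.91 = 8.84 ft.
Hydraulic gradient: i = |Δh| / L = 8.84 / 3916.9 = 0.00226.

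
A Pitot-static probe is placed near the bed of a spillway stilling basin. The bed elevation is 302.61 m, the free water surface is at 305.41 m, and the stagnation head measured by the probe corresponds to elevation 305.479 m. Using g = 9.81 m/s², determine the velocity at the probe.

Near the bed, under hydrostatic conditions, the piezometric head (z + ψ) equals the free-surface elevation, 305.41 m.
Velocity head = total − piezometric = 305.479 − 305.41 = 0.069 m.
v = √(2g·h_v) = √(2 × 9.81 × 0.069) = 1.16 m/s.

v ≈ 1.16 m/s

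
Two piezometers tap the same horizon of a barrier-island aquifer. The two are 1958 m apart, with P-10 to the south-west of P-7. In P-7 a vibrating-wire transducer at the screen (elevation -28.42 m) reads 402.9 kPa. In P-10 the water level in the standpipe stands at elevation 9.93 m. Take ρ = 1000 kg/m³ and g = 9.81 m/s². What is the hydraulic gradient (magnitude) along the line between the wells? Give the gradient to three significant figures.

Pressure head at P-7: ψ = P/(ρg) = 402.9×1000 / (1000 × 9.81) = 41.07 m.
Total head at P-7: h = z + ψ = -28.42 + 41.07 = 12.65 m.
Total head at P-10: h = 9.93 m (water level in the piezometer is the total head).
Head difference: h(P-7) − h(P-10) = 12.65 − 9.93 = 2.72 m.
Hydraulic gradient: i = |Δh| / L = 2.72 / 1958 = 0.00139.

i ≈ 0.00139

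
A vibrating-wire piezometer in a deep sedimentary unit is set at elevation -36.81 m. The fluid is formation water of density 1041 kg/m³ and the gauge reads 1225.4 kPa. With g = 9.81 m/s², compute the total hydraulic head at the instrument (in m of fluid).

ψ = P/(ρg) = 1225.4×1000 / (1041 × 9.81) = 119.99 m.
h = z + ψ = -36.81 + 119.99 = 83.18 m.

h ≈ 83.18 m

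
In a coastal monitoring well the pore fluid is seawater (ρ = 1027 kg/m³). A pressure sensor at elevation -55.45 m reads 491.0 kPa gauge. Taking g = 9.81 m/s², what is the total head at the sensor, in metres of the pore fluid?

ψ = P/(ρg) = 491.0×1000 / (1027 × 9.81) = 48.74 m.
h = z + ψ = -55.45 + 48.74 = -6.71 m.

h ≈ -6.71 m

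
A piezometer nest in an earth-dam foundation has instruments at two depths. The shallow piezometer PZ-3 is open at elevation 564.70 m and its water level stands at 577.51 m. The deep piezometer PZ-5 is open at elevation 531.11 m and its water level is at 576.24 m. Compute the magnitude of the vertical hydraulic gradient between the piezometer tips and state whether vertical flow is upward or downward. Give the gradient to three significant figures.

Total head at PZ-3: h = 577.51 m (water level in the standpipe).
Total head at PZ-5: h = 576.24 m.
Δh = h(PZ-3) − h(PZ-5) = 577.51 − 576.24 = 1.27 m.
Vertical separation Δz = 564.70 − 531.11 = 33.59 m.
|i_v| = |Δh| / Δz = 1.27 / 33.59 = 0.0378.
Head is higher in the shallow piezometer, so vertical flow is downward (recharge condition).

|i_v| ≈ 0.0378; vertical flow is downward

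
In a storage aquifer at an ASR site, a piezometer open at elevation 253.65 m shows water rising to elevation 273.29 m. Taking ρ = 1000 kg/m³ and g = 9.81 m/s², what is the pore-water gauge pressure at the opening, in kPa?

Pressure head ψ = h − z = 273.29 − 253.65 = 19.64 m.
P = ρgψ = 1000 × 9.81 × 19.64 = 192668 Pa ≈ 193 kPa.

P ≈ 193 kPa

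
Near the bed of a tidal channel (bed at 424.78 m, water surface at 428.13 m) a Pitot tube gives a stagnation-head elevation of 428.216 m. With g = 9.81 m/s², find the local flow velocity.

v ≈ 1.30 m/s

Near the bed, under hydrostatic conditions, the piezometric head (z + ψ) equals the free-surface elevation, 428.13 m.
Velocity head = total − piezometric = 428.216 − 428.13 = 0.086 m.
v = √(2g·h_v) = √(2 × 9.81 × 0.086) = 1.30 m/s.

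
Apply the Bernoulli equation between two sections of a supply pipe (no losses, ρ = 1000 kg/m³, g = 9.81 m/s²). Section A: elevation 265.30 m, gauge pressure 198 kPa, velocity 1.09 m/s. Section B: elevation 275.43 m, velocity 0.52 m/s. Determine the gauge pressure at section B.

Pressure head at A: ψ₁ = P₁/(ρg) = 198×1000 / (1000 × 9.81) = 20.18 m.
Velocity heads: v₁²/2g = 1.09²/19.62 = 0.061 m; v₂²/2g = 0.52²/19.62 = 0.014 m.
Total head H = z₁ + ψ₁ + v₁²/2g = 265.30 + 20.18 + 0.061 = 285.54 m.
ψ₂ = H − z₂ − v₂²/2g = 285.54 − 275.43 − 0.014 = 10.10 m.
P₂ = ρgψ₂ = 1000 × 9.81 × 10.10 ≈ 99.1 kPa.

P₂ ≈ 99.1 kPa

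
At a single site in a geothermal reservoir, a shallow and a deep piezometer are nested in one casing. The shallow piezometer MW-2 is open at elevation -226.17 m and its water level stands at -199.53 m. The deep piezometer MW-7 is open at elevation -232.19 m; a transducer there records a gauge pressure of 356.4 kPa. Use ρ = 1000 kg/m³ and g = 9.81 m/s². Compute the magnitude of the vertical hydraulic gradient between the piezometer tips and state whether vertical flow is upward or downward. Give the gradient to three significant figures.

Total head at MW-2: h = -199.53 m (water level in the standpipe).
Pressure head at MW-7: ψ = P/(ρg) = 356.4×1000 / (1000 × 9.81) = 36.33 m.
Total head at MW-7: h = z + ψ = -232.19 + 36.33 = -195.86 m.
Δh = h(MW-2) − h(MW-7) = -199.53 − (-195.86) = -3.67 m.
Vertical separation Δz = -226.17 − (-232.19) = 6.02 m.
|i_v| = |Δh| / Δz = 3.67 / 6.02 = 0.610.
Head is higher in the deep piezometer, so vertical flow is upward (discharge condition).

|i_v| ≈ 0.610; vertical flow is upward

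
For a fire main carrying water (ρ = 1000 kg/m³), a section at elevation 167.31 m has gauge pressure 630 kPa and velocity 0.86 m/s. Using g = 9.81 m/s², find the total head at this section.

Pressure head ψ = P/(ρg) = 630×1000 / (1000 × 9.81) = 64.22 m.
Velocity head = v²/(2g) = 0.86² / (2 × 9.81) = 0.038 m.
h = z + ψ + v²/(2g) = 167.31 + 64.22 + 0.038 = 231.57 m.

h ≈ 231.57 m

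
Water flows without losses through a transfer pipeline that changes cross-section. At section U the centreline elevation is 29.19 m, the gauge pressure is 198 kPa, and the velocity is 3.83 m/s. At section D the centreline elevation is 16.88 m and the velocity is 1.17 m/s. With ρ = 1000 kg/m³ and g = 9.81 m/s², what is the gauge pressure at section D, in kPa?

P₂ ≈ 325 kPa

Pressure head at U: ψ₁ = P₁/(ρg) = 198×1000 / (1000 × 9.81) = 20.18 m.
Velocity heads: v₁²/2g = 3.83²/19.62 = 0.748 m; v₂²/2g = 1.17²/19.62 = 0.070 m.
Total head H = z₁ + ψ₁ + v₁²/2g = 29.19 + 20.18 + 0.748 = 50.12 m.
ψ₂ = H − z₂ − v₂²/2g = 50.12 − 16.88 − 0.070 = 33.17 m.
P₂ = ρgψ₂ = 1000 × 9.81 × 33.17 ≈ 325 kPa.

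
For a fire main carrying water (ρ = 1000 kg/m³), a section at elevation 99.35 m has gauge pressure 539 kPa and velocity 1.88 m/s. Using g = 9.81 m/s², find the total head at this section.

Pressure head ψ = P/(ρg) = 539×1000 / (1000 × 9.81) = 54.94 m.
Velocity head = v²/(2g) = 1.88² / (2 × 9.81) = 0.180 m.
h = z + ψ + v²/(2g) = 99.35 + 54.94 + 0.180 = 154.47 m.

h ≈ 154.47 m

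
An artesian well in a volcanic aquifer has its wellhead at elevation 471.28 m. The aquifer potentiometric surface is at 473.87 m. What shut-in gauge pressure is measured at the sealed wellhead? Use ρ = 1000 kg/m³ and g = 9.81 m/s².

Head above the cap: Δh = 473.87 − 471.28 = 2.59 m.
P = ρgΔh = 1000 × 9.81 × 2.59 = 25408 Pa ≈ 25.4 kPa.

P ≈ 25.4 kPa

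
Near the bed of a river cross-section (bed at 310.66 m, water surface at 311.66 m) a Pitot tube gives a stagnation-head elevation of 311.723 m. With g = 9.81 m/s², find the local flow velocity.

Near the bed, under hydrostatic conditions, the piezometric head (z + ψ) equals the free-surface elevation, 311.66 m.
Velocity head = total − piezometric = 311.723 − 311.66 = 0.063 m.
v = √(2g·h_v) = √(2 × 9.81 × 0.063) = 1.11 m/s.

v ≈ 1.11 m/s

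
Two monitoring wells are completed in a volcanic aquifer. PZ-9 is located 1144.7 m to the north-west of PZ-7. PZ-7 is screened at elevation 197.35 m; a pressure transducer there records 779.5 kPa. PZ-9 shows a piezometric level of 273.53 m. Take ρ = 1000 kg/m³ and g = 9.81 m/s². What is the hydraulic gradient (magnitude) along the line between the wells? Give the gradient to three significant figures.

Pressure head at PZ-7: ψ = P/(ρg) = 779.5×1000 / (1000 × 9.81) = 79.46 m.
Total head at PZ-7: h = z + ψ = 197.35 + 79.46 = 276.81 m.
Total head at PZ-9: h = 273.53 m (water level in the piezometer is the total head).
Head difference: h(PZ-7) − h(PZ-9) = 276.81 − 273.53 = 3.28 m.
Hydraulic gradient: i = |Δh| / L = 3.28 / 1144.7 = 0.00287.

i ≈ 0.00287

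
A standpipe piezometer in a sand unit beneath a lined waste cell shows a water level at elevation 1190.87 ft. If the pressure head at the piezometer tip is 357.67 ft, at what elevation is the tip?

z = h − ψ = 1190.87 − 357.67 = 833.20 ft.

z ≈ 833.20 ft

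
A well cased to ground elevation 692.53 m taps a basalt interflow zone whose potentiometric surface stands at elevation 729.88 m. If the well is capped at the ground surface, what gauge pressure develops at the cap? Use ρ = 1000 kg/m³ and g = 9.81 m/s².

Head above the cap: Δh = 729.88 − 692.53 = 37.35 m.
P = ρgΔh = 1000 × 9.81 × 37.35 = 366404 Pa ≈ 366 kPa.

P ≈ 366 kPa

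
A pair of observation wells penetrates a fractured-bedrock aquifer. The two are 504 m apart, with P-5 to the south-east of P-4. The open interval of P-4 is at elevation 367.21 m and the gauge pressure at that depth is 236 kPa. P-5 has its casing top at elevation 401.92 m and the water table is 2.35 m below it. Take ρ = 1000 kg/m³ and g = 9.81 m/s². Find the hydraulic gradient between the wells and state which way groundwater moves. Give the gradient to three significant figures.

i ≈ 0.0165; groundwater flows toward the north-west

Pressure head at P-4: ψ = P/(ρg) = 236×1000 / (1000 × 9.81) = 24.06 m.
Total head at P-4: h = z + ψ = 367.21 + 24.06 = 391.27 m.
Total head at P-5: h = 401.92 − 2.35 = 399.57 m.
Head difference: h(P-4) − h(P-5) = 391.27 − 399.57 = -8.30 m.
Hydraulic gradient: i = |Δh| / L = 8.30 / 504 = 0.0165.
Flow is from higher to lower head: from P-5 toward P-4, i.e. toward the north-west.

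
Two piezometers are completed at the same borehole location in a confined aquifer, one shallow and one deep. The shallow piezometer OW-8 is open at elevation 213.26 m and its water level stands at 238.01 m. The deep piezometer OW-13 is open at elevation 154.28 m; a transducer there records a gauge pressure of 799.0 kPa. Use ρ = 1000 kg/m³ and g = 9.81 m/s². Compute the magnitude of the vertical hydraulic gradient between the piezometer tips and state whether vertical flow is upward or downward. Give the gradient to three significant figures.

Total head at OW-8: h = 238.01 m (water level in the standpipe).
Pressure head at OW-13: ψ = P/(ρg) = 799.0×1000 / (1000 × 9.81) = 81.45 m.
Total head at OW-13: h = z + ψ = 154.28 + 81.45 = 235.73 m.
Δh = h(OW-8) − h(OW-13) = 238.01 − 235.73 = 2.28 m.
Vertical separation Δz = 213.26 − 154.28 = 58.98 m.
|i_v| = |Δh| / Δz = 2.28 / 58.98 = 0.0387.
Head is higher in the shallow piezometer, so vertical flow is downward (recharge condition).

|i_v| ≈ 0.0387; vertical flow is downward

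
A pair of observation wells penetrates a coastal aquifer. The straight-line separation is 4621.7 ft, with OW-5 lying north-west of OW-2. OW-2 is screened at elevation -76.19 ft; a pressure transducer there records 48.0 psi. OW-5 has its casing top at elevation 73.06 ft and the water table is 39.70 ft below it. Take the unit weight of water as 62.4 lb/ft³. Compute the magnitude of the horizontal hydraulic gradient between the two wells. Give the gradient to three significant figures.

Pressure head at OW-2: ψ = 144·P/γ = 144 × 48.0 / 62.4 = 110.77 ft.
Total head at OW-2: h = z + ψ = -76.19 + 110.77 = 34.58 ft.
Total head at OW-5: h = 73.06 − 39.70 = 33.36 ft.
Head difference: h(OW-2) − h(OW-5) = 34.58 − 33.36 = 1.22 ft.
Hydraulic gradient: i = |Δh| / L = 1.22 / 4621.7 = 0.000264.

i ≈ 0.000264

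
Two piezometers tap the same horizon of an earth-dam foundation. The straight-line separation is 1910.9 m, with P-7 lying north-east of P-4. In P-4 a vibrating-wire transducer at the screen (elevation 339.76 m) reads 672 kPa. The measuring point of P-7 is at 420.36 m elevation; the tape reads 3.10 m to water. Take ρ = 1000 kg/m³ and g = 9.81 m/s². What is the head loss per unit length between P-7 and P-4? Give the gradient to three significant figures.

i ≈ 0.00471 m/m

Pressure head at P-4: ψ = P/(ρg) = 672×1000 / (1000 × 9.81) = 68.50 m.
Total head at P-4: h = z + ψ = 339.76 + 68.50 = 408.26 m.
Total head at P-7: h = 420.36 − 3.10 = 417.26 m.
Head difference: h(P-4) − h(P-7) = 408.26 − 417.26 = -9.00 m.
Hydraulic gradient: i = |Δh| / L = 9.00 / 1910.9 = 0.00471.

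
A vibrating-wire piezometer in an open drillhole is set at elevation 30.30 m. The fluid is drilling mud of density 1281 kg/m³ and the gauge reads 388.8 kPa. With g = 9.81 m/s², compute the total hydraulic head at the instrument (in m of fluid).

h ≈ 61.24 m

ψ = P/(ρg) = 388.8×1000 / (1281 × 9.81) = 30.94 m.
h = z + ψ = 30.30 + 30.94 = 61.24 m.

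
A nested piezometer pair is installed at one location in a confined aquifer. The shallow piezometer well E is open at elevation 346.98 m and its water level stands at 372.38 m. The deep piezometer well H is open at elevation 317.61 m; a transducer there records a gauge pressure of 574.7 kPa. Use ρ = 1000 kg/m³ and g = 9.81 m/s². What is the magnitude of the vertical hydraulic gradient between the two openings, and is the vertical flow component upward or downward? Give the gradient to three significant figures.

Total head at well E: h = 372.38 m (water level in the standpipe).
Pressure head at well H: ψ = P/(ρg) = 574.7×1000 / (1000 × 9.81) = 58.58 m.
Total head at well H: h = z + ψ = 317.61 + 58.58 = 376.19 m.
Δh = h(well E) − h(well H) = 372.38 − 376.19 = -3.81 m.
Vertical separation Δz = 346.98 − 317.61 = 29.37 m.
|i_v| = |Δh| / Δz = 3.81 / 29.37 = 0.130.
Head is higher in the deep piezometer, so vertical flow is upward (discharge condition).

|i_v| ≈ 0.130; vertical flow is upward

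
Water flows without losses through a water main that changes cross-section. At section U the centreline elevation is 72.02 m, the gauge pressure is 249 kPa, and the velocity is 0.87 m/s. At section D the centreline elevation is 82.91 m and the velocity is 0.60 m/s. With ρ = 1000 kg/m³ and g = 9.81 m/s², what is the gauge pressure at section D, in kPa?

Pressure head at U: ψ₁ = P₁/(ρg) = 249×1000 / (1000 × 9.81) = 25.38 m.
Velocity heads: v₁²/2g = 0.87²/19.62 = 0.039 m; v₂²/2g = 0.60²/19.62 = 0.018 m.
Total head H = z₁ + ψ₁ + v₁²/2g = 72.02 + 25.38 + 0.039 = 97.44 m.
ψ₂ = H − z₂ − v₂²/2g = 97.44 − 82.91 − 0.018 = 14.51 m.
P₂ = ρgψ₂ = 1000 × 9.81 × 14.51 ≈ 142 kPa.

P₂ ≈ 142 kPa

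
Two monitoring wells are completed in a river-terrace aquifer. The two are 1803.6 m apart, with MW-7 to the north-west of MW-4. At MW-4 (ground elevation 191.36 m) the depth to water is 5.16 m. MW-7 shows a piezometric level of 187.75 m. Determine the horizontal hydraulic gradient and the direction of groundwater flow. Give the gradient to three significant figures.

Total head at MW-4: h = 191.36 − 5.16 = 186.20 m.
Total head at MW-7: h = 187.75 m (water level in the piezometer is the total head).
Head difference: h(MW-4) − h(MW-7) = 186.20 − 187.75 = -1.55 m.
Hydraulic gradient: i = |Δh| / L = 1.55 / 1803.6 = 0.000859.
Flow is from higher to lower head: from MW-7 toward MW-4, i.e. toward the south-east.

i ≈ 0.000859; groundwater flows toward the south-east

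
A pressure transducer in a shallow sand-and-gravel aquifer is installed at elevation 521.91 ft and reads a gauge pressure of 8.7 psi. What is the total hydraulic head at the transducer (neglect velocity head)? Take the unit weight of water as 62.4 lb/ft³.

h ≈ 541.99 ft

ψ = 144·P/γ = 144 × 8.7 / 62.4 = 20.08 ft.
h = z + ψ = 521.91 + 20.08 = 541.99 ft.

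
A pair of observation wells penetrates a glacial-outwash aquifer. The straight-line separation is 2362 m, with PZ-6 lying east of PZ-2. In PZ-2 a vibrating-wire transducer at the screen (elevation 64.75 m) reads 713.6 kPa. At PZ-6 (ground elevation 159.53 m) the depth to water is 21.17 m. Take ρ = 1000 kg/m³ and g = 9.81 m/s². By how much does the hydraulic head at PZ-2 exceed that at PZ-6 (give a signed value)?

Pressure head at PZ-2: ψ = P/(ρg) = 713.6×1000 / (1000 × 9.81) = 72.74 m.
Total head at PZ-2: h = z + ψ = 64.75 + 72.74 = 137.49 m.
Total head at PZ-6: h = 159.53 − 21.17 = 138.36 m.
Head difference: h(PZ-2) − h(PZ-6) = 137.49 − 138.36 = -0.87 m.

Δh ≈ -0.87 m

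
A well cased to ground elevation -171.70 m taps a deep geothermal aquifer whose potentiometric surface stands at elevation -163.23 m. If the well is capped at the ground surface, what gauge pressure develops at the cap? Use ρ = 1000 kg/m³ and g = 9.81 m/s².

P ≈ 83.1 kPa

Head above the cap: Δh = -163.23 − (-171.70) = 8.47 m.
P = ρgΔh = 1000 × 9.81 × 8.47 = 83091 Pa ≈ 83.1 kPa.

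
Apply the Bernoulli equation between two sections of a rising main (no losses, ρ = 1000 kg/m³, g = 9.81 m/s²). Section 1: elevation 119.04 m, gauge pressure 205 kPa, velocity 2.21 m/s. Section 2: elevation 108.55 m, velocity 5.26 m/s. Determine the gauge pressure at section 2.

Pressure head at 1: ψ₁ = P₁/(ρg) = 205×1000 / (1000 × 9.81) = 20.90 m.
Velocity heads: v₁²/2g = 2.21²/19.62 = 0.249 m; v₂²/2g = 5.26²/19.62 = 1.410 m.
Total head H = z₁ + ψ₁ + v₁²/2g = 119.04 + 20.90 + 0.249 = 140.19 m.
ψ₂ = H − z₂ − v₂²/2g = 140.19 − 108.55 − 1.410 = 30.23 m.
P₂ = ρgψ₂ = 1000 × 9.81 × 30.23 ≈ 297 kPa.

P₂ ≈ 297 kPa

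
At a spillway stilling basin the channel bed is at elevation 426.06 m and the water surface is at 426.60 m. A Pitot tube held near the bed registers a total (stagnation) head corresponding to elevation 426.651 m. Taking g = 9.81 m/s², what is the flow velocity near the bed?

v ≈ 1.00 m/s

Near the bed, under hydrostatic conditions, the piezometric head (z + ψ) equals the free-surface elevation, 426.60 m.
Velocity head = total − piezometric = 426.651 − 426.60 = 0.051 m.
v = √(2g·h_v) = √(2 × 9.81 × 0.051) = 1.00 m/s.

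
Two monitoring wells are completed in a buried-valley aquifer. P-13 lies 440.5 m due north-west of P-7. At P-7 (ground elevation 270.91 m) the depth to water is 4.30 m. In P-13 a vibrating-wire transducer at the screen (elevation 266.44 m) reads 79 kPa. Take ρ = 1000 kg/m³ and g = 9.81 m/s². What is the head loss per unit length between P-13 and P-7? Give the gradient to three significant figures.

i ≈ 0.0179 m/m

Total head at P-7: h = 270.91 − 4.30 = 266.61 m.
Pressure head at P-13: ψ = P/(ρg) = 79×1000 / (1000 × 9.81) = 8.05 m.
Total head at P-13: h = z + ψ = 266.44 + 8.05 = 274.49 m.
Head difference: h(P-7) − h(P-13) = 266.61 − 274.49 = -7.88 m.
Hydraulic gradient: i = |Δh| / L = 7.88 / 440.5 = 0.0179.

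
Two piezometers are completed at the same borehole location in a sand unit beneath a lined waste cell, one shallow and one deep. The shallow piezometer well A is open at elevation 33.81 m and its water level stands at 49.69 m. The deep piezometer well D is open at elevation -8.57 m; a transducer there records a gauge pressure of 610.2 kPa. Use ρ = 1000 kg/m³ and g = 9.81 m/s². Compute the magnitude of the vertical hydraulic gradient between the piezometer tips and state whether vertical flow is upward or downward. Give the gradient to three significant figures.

Total head at well A: h = 49.69 m (water level in the standpipe).
Pressure head at well D: ψ = P/(ρg) = 610.2×1000 / (1000 × 9.81) = 62.20 m.
Total head at well D: h = z + ψ = -8.57 + 62.20 = 53.63 m.
Δh = h(well A) − h(well D) = 49.69 − 53.63 = -3.94 m.
Vertical separation Δz = 33.81 − (-8.57) = 42.38 m.
|i_v| = |Δh| / Δz = 3.94 / 42.38 = 0.0930.
Head is higher in the deep piezometer, so vertical flow is upward (discharge condition).

|i_v| ≈ 0.0930; vertical flow is upward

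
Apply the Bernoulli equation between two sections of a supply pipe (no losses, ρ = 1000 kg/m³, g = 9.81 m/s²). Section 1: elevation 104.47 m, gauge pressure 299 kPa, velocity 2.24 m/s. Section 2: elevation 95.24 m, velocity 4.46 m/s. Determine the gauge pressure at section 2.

Pressure head at 1: ψ₁ = P₁/(ρg) = 299×1000 / (1000 × 9.81) = 30.48 m.
Velocity heads: v₁²/2g = 2.24²/19.62 = 0.256 m; v₂²/2g = 4.46²/19.62 = 1.014 m.
Total head H = z₁ + ψ₁ + v₁²/2g = 104.47 + 30.48 + 0.256 = 135.21 m.
ψ₂ = H − z₂ − v₂²/2g = 135.21 − 95.24 − 1.014 = 38.96 m.
P₂ = ρgψ₂ = 1000 × 9.81 × 38.96 ≈ 382 kPa.

P₂ ≈ 382 kPa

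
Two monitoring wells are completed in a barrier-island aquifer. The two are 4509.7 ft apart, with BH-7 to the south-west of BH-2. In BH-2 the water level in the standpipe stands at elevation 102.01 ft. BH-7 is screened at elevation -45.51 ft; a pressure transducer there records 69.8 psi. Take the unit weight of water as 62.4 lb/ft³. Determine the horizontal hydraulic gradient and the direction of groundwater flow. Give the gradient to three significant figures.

i ≈ 0.00301; groundwater flows toward the north-east

Total head at BH-2: h = 102.01 ft (water level in the piezometer is the total head).
Pressure head at BH-7: ψ = 144·P/γ = 144 × 69.8 / 62.4 = 161.08 ft.
Total head at BH-7: h = z + ψ = -45.51 + 161.08 = 115.57 ft.
Head difference: h(BH-2) − h(BH-7) = 102.01 − 115.57 = -13.56 ft.
Hydraulic gradient: i = |Δh| / L = 13.56 / 4509.7 = 0.00301.
Flow is from higher to lower head: from BH-7 toward BH-2, i.e. toward the north-east.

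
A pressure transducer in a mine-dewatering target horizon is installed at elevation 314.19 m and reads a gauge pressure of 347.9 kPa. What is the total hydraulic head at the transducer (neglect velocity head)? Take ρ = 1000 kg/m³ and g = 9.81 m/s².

ψ = P/(ρg) = 347.9×1000 / (1000 × 9.81) = 35.46 m.
h = z + ψ = 314.19 + 35.46 = 349.65 m.

h ≈ 349.65 m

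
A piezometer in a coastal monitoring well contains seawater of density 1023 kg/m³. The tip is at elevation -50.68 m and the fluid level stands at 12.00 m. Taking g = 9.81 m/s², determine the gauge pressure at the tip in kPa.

Pressure head ψ = h − z = 12.00 − (-50.68) = 62.68 m.
P = ρgψ = 1023 × 9.81 × 62.68 = 629033 Pa ≈ 629 kPa.

P ≈ 629 kPa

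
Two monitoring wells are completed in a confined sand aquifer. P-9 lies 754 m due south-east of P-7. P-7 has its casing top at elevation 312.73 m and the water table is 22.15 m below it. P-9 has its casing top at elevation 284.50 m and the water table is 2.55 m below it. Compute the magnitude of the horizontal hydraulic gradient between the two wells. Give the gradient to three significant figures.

Total head at P-7: h = 312.73 − 22.15 = 290.58 m.
Total head at P-9: h = 284.50 − 2.55 = 281.95 m.
Head difference: h(P-7) − h(P-9) = 290.58 − 281.95 = 8.63 m.
Hydraulic gradient: i = |Δh| / L = 8.63 / 754 = 0.0114.

i ≈ 0.0114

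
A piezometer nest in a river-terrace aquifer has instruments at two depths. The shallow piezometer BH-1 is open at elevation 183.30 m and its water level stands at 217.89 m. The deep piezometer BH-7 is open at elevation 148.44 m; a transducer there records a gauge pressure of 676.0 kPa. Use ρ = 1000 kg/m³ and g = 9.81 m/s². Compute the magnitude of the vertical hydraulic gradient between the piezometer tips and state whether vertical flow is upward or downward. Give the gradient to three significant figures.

|i_v| ≈ 0.0155; vertical flow is downward

Total head at BH-1: h = 217.89 m (water level in the standpipe).
Pressure head at BH-7: ψ = P/(ρg) = 676.0×1000 / (1000 × 9.81) = 68.91 m.
Total head at BH-7: h = z + ψ = 148.44 + 68.91 = 217.35 m.
Δh = h(BH-1) − h(BH-7) = 217.89 − 217.35 = 0.54 m.
Vertical separation Δz = 183.30 − 148.44 = 34.86 m.
|i_v| = |Δh| / Δz = 0.54 / 34.86 = 0.0155.
Head is higher in the shallow piezometer, so vertical flow is downward (recharge condition).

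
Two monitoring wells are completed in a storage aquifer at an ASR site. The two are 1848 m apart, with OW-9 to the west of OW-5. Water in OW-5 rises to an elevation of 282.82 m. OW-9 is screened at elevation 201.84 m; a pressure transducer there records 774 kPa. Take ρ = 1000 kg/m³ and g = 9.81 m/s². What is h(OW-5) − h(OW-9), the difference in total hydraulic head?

Δh ≈ 2.08 m

Total head at OW-5: h = 282.82 m (water level in the piezometer is the total head).
Pressure head at OW-9: ψ = P/(ρg) = 774×1000 / (1000 × 9.81) = 78.90 m.
Total head at OW-9: h = z + ψ = 201.84 + 78.90 = 280.74 m.
Head difference: h(OW-5) − h(OW-9) = 282.82 − 280.74 = 2.08 m.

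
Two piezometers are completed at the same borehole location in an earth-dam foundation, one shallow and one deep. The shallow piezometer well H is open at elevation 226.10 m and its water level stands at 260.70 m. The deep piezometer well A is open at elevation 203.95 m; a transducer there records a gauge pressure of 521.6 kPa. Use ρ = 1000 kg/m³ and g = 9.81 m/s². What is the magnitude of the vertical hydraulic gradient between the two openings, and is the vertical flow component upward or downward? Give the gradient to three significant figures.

Total head at well H: h = 260.70 m (water level in the standpipe).
Pressure head at well A: ψ = P/(ρg) = 521.6×1000 / (1000 × 9.81) = 53.17 m.
Total head at well A: h = z + ψ = 203.95 + 53.17 = 257.12 m.
Δh = h(well H) − h(well A) = 260.70 − 257.12 = 3.58 m.
Vertical separation Δz = 226.10 − 203.95 = 22.15 m.
|i_v| = |Δh| / Δz = 3.58 / 22.15 = 0.162.
Head is higher in the shallow piezometer, so vertical flow is downward (recharge condition).

|i_v| ≈ 0.162; vertical flow is downward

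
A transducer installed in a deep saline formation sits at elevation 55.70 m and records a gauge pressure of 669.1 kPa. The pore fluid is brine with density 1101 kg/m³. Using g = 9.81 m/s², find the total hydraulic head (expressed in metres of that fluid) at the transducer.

h ≈ 117.65 m

ψ = P/(ρg) = 669.1×1000 / (1101 × 9.81) = 61.95 m.
h = z + ψ = 55.70 + 61.95 = 117.65 m.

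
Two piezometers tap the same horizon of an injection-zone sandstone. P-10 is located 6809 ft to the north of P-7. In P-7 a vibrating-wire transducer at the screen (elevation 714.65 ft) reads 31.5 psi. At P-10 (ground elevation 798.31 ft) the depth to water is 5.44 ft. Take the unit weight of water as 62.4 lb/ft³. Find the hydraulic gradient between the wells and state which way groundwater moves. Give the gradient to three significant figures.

i ≈ 0.000812; groundwater flows toward the south

Pressure head at P-7: ψ = 144·P/γ = 144 × 31.5 / 62.4 = 72.69 ft.
Total head at P-7: h = z + ψ = 714.65 + 72.69 = 787.34 ft.
Total head at P-10: h = 798.31 − 5.44 = 792.87 ft.
Head difference: h(P-7) − h(P-10) = 787.34 − 792.87 = -5.53 ft.
Hydraulic gradient: i = |Δh| / L = 5.53 / 6809 = 0.000812.
Flow is from higher to lower head: from P-10 toward P-7, i.e. toward the south.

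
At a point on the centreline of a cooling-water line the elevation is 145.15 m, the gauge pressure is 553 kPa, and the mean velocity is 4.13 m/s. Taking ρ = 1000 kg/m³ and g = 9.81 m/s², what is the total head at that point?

Pressure head ψ = P/(ρg) = 553×1000 / (1000 × 9.81) = 56.37 m.
Velocity head = v²/(2g) = 4.13² / (2 × 9.81) = 0.869 m.
h = z + ψ + v²/(2g) = 145.15 + 56.37 + 0.869 = 202.39 m.

h ≈ 202.39 m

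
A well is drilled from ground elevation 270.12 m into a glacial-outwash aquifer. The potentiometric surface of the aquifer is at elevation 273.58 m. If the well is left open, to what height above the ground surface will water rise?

≈ 3.46 m above ground

Water rises to the potentiometric surface, so the rise above ground = 273.58 − 270.12 = 3.46 m.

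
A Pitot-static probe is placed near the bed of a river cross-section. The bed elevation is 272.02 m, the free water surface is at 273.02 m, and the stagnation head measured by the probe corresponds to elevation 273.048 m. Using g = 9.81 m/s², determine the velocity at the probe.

v ≈ 0.741 m/s

Near the bed, under hydrostatic conditions, the piezometric head (z + ψ) equals the free-surface elevation, 273.02 m.
Velocity head = total − piezometric = 273.048 − 273.02 = 0.028 m.
v = √(2g·h_v) = √(2 × 9.81 × 0.028) = 0.741 m/s.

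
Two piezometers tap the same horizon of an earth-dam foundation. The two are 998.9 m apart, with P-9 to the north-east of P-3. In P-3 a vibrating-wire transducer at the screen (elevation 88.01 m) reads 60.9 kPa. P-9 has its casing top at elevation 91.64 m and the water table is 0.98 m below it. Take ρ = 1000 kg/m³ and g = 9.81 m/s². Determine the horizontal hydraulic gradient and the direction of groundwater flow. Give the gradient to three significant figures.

Pressure head at P-3: ψ = P/(ρg) = 60.9×1000 / (1000 × 9.81) = 6.21 m.
Total head at P-3: h = z + ψ = 88.01 + 6.21 = 94.22 m.
Total head at P-9: h = 91.64 − 0.98 = 90.66 m.
Head difference: h(P-3) − h(P-9) = 94.22 − 90.66 = 3.56 m.
Hydraulic gradient: i = |Δh| / L = 3.56 / 998.9 = 0.00356.
Flow is from higher to lower head: from P-3 toward P-9, i.e. toward the north-east.

i ≈ 0.00356; groundwater flows toward the north-east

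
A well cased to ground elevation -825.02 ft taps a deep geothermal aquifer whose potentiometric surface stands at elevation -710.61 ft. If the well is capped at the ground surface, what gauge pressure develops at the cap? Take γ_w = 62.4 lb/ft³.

P ≈ 49.6 psi

Head above the cap: Δh = -710.61 − (-825.02) = 114.41 ft.
P = γΔh/144 = 62.4 × 114.41 / 144 = 49.6 psi.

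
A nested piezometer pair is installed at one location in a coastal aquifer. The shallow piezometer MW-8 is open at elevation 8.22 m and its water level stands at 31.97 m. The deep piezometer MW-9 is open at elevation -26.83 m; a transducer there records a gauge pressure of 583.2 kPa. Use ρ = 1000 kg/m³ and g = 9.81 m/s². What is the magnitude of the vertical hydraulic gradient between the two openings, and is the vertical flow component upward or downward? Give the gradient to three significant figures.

Total head at MW-8: h = 31.97 m (water level in the standpipe).
Pressure head at MW-9: ψ = P/(ρg) = 583.2×1000 / (1000 × 9.81) = 59.45 m.
Total head at MW-9: h = z + ψ = -26.83 + 59.45 = 32.62 m.
Δh = h(MW-8) − h(MW-9) = 31.97 − 32.62 = -0.65 m.
Vertical separation Δz = 8.22 − (-26.83) = 35.05 m.
|i_v| = |Δh| / Δz = 0.65 / 35.05 = 0.0185.
Head is higher in the deep piezometer, so vertical flow is upward (discharge condition).

|i_v| ≈ 0.0185; vertical flow is upward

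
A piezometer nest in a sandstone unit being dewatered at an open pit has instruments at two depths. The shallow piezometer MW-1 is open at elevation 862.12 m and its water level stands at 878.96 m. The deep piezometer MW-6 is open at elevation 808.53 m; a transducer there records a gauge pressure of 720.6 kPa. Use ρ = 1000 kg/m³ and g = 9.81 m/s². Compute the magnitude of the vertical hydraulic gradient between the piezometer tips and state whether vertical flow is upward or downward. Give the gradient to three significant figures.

|i_v| ≈ 0.0565; vertical flow is upward

Total head at MW-1: h = 878.96 m (water level in the standpipe).
Pressure head at MW-6: ψ = P/(ρg) = 720.6×1000 / (1000 × 9.81) = 73.46 m.
Total head at MW-6: h = z + ψ = 808.53 + 73.46 = 881.99 m.
Δh = h(MW-1) − h(MW-6) = 878.96 − 881.99 = -3.03 m.
Vertical separation Δz = 862.12 − 808.53 = 53.59 m.
|i_v| = |Δh| / Δz = 3.03 / 53.59 = 0.0565.
Head is higher in the deep piezometer, so vertical flow is upward (discharge condition).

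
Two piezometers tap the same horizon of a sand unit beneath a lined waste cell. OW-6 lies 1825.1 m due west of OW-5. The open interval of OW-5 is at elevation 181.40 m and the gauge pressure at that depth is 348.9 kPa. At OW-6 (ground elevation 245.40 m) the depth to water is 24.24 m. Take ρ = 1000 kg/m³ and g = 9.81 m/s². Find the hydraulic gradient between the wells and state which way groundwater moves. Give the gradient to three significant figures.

i ≈ 0.00230; groundwater flows toward the east

Pressure head at OW-5: ψ = P/(ρg) = 348.9×1000 / (1000 × 9.81) = 35.57 m.
Total head at OW-5: h = z + ψ = 181.40 + 35.57 = 216.97 m.
Total head at OW-6: h = 245.40 − 24.24 = 221.16 m.
Head difference: h(OW-5) − h(OW-6) = 216.97 − 221.16 = -4.19 m.
Hydraulic gradient: i = |Δh| / L = 4.19 / 1825.1 = 0.00230.
Flow is from higher to lower head: from OW-6 toward OW-5, i.e. toward the east.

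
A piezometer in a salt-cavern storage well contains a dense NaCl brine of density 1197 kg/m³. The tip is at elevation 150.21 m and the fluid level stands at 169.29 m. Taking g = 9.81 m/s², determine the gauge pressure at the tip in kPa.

Pressure head ψ = h − z = 169.29 − 150.21 = 19.08 m.
P = ρgψ = 1197 × 9.81 × 19.08 = 224048 Pa ≈ 224 kPa.

P ≈ 224 kPa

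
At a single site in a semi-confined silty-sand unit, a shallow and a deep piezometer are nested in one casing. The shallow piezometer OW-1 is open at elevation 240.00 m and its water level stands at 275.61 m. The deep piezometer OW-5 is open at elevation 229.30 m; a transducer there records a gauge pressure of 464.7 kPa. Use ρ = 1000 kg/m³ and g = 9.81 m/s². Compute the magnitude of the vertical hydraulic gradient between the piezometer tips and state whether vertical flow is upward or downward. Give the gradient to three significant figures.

|i_v| ≈ 0.0991; vertical flow is upward

Total head at OW-1: h = 275.61 m (water level in the standpipe).
Pressure head at OW-5: ψ = P/(ρg) = 464.7×1000 / (1000 × 9.81) = 47.37 m.
Total head at OW-5: h = z + ψ = 229.30 + 47.37 = 276.67 m.
Δh = h(OW-1) − h(OW-5) = 275.61 − 276.67 = -1.06 m.
Vertical separation Δz = 240.00 − 229.30 = 10.70 m.
|i_v| = |Δh| / Δz = 1.06 / 10.70 = 0.0991.
Head is higher in the deep piezometer, so vertical flow is upward (discharge condition).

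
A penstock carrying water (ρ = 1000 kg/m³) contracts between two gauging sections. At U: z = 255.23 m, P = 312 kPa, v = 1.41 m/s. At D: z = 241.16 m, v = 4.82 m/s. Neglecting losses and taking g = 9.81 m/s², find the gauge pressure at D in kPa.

P₂ ≈ 439 kPa

Pressure head at U: ψ₁ = P₁/(ρg) = 312×1000 / (1000 × 9.81) = 31.80 m.
Velocity heads: v₁²/2g = 1.41²/19.62 = 0.101 m; v₂²/2g = 4.82²/19.62 = 1.184 m.
Total head H = z₁ + ψ₁ + v₁²/2g = 255.23 + 31.80 + 0.101 = 287.13 m.
ψ₂ = H − z₂ − v₂²/2g = 287.13 − 241.16 − 1.184 = 44.79 m.
P₂ = ρgψ₂ = 1000 × 9.81 × 44.79 ≈ 439 kPa.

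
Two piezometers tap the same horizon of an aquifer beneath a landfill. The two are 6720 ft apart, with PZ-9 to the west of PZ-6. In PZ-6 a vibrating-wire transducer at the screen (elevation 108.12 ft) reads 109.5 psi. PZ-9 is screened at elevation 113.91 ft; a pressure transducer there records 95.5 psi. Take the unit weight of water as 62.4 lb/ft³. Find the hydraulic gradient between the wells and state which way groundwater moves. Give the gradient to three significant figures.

Pressure head at PZ-6: ψ = 144·P/γ = 144 × 109.5 / 62.4 = 252.69 ft.
Total head at PZ-6: h = z + ψ = 108.12 + 252.69 = 360.81 ft.
Pressure head at PZ-9: ψ = 144·P/γ = 144 × 95.5 / 62.4 = 220.38 ft.
Total head at PZ-9: h = z + ψ = 113.91 + 220.38 = 334.29 ft.
Head difference: h(PZ-6) − h(PZ-9) = 360.81 − 334.29 = 26.52 ft.
Hydraulic gradient: i = |Δh| / L = 26.52 / 6720 = 0.00395.
Flow is from higher to lower head: from PZ-6 toward PZ-9, i.e. toward the west.

i ≈ 0.00395; groundwater flows toward the west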